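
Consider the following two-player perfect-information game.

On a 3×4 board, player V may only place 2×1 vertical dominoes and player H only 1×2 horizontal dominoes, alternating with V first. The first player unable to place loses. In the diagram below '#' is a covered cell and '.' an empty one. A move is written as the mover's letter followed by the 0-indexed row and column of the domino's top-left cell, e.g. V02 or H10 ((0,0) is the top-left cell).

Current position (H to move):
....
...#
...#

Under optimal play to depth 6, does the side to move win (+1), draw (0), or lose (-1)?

p1 H@[..../...#/...#]: H00[##../...#/...#]-1 H01[.##./...#/...#]-1 H02[..##/...#/...#]-1 H10[..../##.#/...#]+1* H11[..../.###/...#]+1 H20[..../...#/##.#]-1 H21[..../...#/.###]-1
p2 V@[..../##.#/...#]: V02[..#./####/...#]-1* V12[..../####/..##]-1
p3 H@[..#./####/...#]: H00[###./####/...#]+1* H20[..#./####/##.#]+1 H21[..#./####/.###]+1
p4 V@[###./####/...#] terminal -1; root [..../...#/...#] d6

value(..../...#/...#, H) = +1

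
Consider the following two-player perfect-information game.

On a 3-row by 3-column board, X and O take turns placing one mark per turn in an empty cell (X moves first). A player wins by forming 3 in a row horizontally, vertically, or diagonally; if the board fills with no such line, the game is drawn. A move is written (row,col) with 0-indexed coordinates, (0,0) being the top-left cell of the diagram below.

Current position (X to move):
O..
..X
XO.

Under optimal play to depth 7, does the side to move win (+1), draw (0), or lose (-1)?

ply 1, X at O../..X/XO. | (0,1)=+0→OX./..X/XO.; (0,2)=+1→O.X/..X/XO.*; (1,0)=-1→O../X.X/XO.; (1,1)=+1→O../.XX/XO.; (2,2)=+0→O../..X/XOX
ply 2, O at O.X/..X/XO. | (0,1)=-1→OOX/..X/XO.*; (1,0)=-1→O.X/O.X/XO.; (1,1)=-1→O.X/.OX/XO.; (2,2)=-1→O.X/..X/XOO
ply 3, X at OOX/..X/XO. | (1,0)=-1→OOX/X.X/XO.; (1,1)=+1→OOX/.XX/XO.*; (2,2)=+1→OOX/..X/XOX
ply 4: OOX/.XX/XO. is terminal -1 (O); from O../..X/XO. depth 7

value(O../..X/XO., X) = +1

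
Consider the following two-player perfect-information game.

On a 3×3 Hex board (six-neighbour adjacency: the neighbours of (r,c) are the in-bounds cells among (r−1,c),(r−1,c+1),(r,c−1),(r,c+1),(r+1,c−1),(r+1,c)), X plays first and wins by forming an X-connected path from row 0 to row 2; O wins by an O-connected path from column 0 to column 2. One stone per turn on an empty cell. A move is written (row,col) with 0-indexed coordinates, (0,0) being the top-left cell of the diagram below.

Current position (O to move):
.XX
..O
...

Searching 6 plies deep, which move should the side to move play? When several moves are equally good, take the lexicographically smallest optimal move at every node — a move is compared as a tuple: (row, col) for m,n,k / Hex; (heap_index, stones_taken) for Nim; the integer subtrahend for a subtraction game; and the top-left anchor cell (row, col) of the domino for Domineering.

O's best at [.XX/..O/...]: (1,1)

ply 1, O at .XX/..O/... | (0,0)=-1→OXX/..O/...; (1,0)=-1→.XX/O.O/...; (1,1)=+1→.XX/.OO/...*; (2,0)=+1→.XX/..O/O..; (2,1)=-1→.XX/..O/.O.; (2,2)=-1→.XX/..O/..O
ply 2, X at .XX/.OO/... | (0,0)=-1→XXX/.OO/...*; (1,0)=-1→.XX/XOO/...; (2,0)=-1→.XX/.OO/X..; (2,1)=-1→.XX/.OO/.X.; (2,2)=-1→.XX/.OO/..X
ply 3, O at XXX/.OO/... | (1,0)=+1→XXX/OOO/...*; (2,0)=+1→XXX/.OO/O..; (2,1)=+1→XXX/.OO/.O.; (2,2)=+1→XXX/.OO/..O
ply 4: XXX/OOO/... is terminal -1 (X); from .XX/..O/... depth 6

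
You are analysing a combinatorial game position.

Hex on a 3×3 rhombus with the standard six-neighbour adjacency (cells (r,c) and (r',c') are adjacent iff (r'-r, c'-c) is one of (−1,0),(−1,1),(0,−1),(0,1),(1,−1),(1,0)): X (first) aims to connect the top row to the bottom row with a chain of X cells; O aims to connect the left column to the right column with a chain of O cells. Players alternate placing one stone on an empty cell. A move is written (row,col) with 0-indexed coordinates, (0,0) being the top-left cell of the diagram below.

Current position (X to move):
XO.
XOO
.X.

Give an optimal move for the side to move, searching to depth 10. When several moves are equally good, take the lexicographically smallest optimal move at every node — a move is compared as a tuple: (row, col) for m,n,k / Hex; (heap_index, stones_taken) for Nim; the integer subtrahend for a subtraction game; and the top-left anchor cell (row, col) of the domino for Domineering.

X's best at [XO./XOO/.X.]: (2,0)

ply 1, X at XO./XOO/.X. | (0,2)=-1→XOX/XOO/.X.; (2,0)=+1→XO./XOO/XX.*; (2,2)=-1→XO./XOO/.XX
ply 2: XO./XOO/XX. is terminal -1 (O); from XO./XOO/.X. depth 10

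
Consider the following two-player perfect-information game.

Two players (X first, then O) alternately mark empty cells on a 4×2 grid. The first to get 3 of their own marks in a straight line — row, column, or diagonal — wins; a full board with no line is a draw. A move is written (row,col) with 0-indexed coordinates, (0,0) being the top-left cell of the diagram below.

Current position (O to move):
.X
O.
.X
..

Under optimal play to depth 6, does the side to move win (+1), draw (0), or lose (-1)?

[.X/O./.X/..] O move#1: (0,0):-1/OX/O./.X/.., (1,1):+0/.X/OO/.X/..*, (2,0):-1/.X/O./OX/.., (3,0):-1/.X/O./.X/O., (3,1):-1/.X/O./.X/.O
[.X/OO/.X/..] X move#2: (0,0):+0/XX/OO/.X/..*, (2,0):+0/.X/OO/XX/.., (3,0):+0/.X/OO/.X/X., (3,1):-1/.X/OO/.X/.X
[XX/OO/.X/..] O move#3: (2,0):+0/XX/OO/OX/..*, (3,0):+0/XX/OO/.X/O., (3,1):+0/XX/OO/.X/.O
[XX/OO/OX/..] X move#4: (3,0):+0/XX/OO/OX/X.*, (3,1):-1/XX/OO/OX/.X
[XX/OO/OX/X.] O move#5: (3,1):+0/XX/OO/OX/XO*
[XX/OO/OX/XO] end (terminal +0, X#6); searched .X/O./.X/.. to 6

value(.X/O./.X/.., O) = 0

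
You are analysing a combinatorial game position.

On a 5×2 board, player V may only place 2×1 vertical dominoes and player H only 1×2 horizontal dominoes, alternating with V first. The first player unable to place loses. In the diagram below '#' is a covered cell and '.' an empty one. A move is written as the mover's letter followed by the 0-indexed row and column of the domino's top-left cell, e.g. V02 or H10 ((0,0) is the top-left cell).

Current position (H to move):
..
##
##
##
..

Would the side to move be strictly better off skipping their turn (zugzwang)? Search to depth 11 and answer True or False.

zugzwang(../##/##/##/.., H) = False

ply 1, H at ../##/##/##/.. | H00=+1→##/##/##/##/..*; H40=+1→../##/##/##/##
ply 2: ##/##/##/##/.. is terminal -1 (V); from ../##/##/##/.. depth 11
if H skipped the turn, V would face:
~ ply 1: ../##/##/##/.. is terminal -1 (V); from ../##/##/##/.. depth 11
compare (H): move=+1 vs pass=+1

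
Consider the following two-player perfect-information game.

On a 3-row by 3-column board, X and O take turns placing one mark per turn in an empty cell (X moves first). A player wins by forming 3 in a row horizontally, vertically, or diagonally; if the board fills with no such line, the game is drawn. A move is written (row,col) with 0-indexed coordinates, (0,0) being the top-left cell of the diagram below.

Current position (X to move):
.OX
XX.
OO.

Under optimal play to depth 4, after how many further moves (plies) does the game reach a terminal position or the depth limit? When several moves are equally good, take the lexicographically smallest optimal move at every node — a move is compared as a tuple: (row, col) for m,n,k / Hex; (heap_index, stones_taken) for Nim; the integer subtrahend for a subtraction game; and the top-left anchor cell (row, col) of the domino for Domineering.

[.OX/XX./OO.] X move#1: (0,0):-1/XOX/XX./OO., (1,2):+1/.OX/XXX/OO.*, (2,2):+1/.OX/XX./OOX
[.OX/XXX/OO.] end (terminal -1, O#2); searched .OX/XX./OO. to 4

PV length from [.OX/XX./OO.]: 1 ply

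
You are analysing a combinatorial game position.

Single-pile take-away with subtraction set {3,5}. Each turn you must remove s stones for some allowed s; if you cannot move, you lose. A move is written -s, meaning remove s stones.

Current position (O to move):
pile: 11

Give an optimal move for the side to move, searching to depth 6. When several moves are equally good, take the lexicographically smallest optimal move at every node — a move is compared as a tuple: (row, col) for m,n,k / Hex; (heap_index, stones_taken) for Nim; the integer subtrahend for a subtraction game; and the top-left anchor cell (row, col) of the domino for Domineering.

[11] O move#1: -3:+1/8*, -5:-1/6
[8] X move#2: -3:-1/5*, -5:-1/3
[5] O move#3: -3:+1/2*, -5:+1/0
[2] end (terminal -1, X#4); searched 11 to 6

O's best at [11]: -3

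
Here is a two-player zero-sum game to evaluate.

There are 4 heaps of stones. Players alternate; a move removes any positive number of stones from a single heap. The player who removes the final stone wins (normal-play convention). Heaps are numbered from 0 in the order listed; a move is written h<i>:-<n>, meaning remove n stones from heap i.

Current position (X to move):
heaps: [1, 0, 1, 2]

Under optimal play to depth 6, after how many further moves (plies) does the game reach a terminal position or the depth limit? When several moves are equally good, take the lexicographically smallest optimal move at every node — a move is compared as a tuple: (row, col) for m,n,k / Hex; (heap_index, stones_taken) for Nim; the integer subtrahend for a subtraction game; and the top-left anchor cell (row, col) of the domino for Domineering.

[(1,0,1,2)] X move#1: h0:-1:-1/(0,0,1,2), h2:-1:-1/(1,0,0,2), h3:-1:-1/(1,0,1,1), h3:-2:+1/(1,0,1,0)*
[(1,0,1,0)] O move#2: h0:-1:-1/(0,0,1,0)*, h2:-1:-1/(1,0,0,0)
[(0,0,1,0)] X move#3: h2:-1:+1/(0,0,0,0)*
[(0,0,0,0)] end (terminal -1, O#4); searched (1,0,1,2) to 6

PV length from [(1,0,1,2)]: 3 plies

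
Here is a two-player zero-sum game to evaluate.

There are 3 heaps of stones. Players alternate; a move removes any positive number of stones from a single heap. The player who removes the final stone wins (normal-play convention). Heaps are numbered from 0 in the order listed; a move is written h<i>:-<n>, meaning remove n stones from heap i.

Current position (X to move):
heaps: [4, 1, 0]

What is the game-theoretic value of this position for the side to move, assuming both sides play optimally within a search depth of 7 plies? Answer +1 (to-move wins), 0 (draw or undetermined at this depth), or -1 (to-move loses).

[(4,1,0)] X move#1: h0:-1:-1/(3,1,0), h0:-2:-1/(2,1,0), h0:-3:+1/(1,1,0)*, h0:-4:-1/(0,1,0), h1:-1:-1/(4,0,0)
[(1,1,0)] O move#2: h0:-1:-1/(0,1,0)*, h1:-1:-1/(1,0,0)
[(0,1,0)] X move#3: h1:-1:+1/(0,0,0)*
[(0,0,0)] end (terminal -1, O#4); searched (4,1,0) to 7

value((4,1,0), X) = +1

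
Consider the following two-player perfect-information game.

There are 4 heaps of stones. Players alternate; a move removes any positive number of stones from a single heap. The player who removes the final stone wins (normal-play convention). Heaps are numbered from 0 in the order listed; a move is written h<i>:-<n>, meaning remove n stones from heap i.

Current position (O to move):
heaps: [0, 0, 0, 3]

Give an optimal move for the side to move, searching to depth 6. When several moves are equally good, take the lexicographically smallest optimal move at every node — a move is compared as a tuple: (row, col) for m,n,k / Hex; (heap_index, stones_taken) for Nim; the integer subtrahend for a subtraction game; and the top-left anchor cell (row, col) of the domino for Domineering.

[(0,0,0,3)] O move#1: h3:-1:-1/(0,0,0,2), h3:-2:-1/(0,0,0,1), h3:-3:+1/(0,0,0,0)*
[(0,0,0,0)] end (terminal -1, X#2); searched (0,0,0,3) to 6

O's best at [(0,0,0,3)]: h3:-3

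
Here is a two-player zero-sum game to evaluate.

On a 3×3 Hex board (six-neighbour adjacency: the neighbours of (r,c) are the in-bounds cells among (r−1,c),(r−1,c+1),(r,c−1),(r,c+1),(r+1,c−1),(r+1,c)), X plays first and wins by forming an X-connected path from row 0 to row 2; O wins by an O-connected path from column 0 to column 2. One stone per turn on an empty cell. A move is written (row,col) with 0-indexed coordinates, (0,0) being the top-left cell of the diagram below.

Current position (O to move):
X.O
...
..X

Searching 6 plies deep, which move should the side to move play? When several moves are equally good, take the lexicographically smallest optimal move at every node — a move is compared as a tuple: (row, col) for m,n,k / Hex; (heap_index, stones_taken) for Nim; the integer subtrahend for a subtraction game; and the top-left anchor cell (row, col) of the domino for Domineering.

O's best at [X.O/.../..X]: (1,0)

[X.O/.../..X] O move#1: (0,1):-1/XOO/.../..X, (1,0):+1/X.O/O../..X*, (1,1):+1/X.O/.O./..X, (1,2):-1/X.O/..O/..X, (2,0):-1/X.O/.../O.X, (2,1):-1/X.O/.../.OX
[X.O/O../..X] X move#2: (0,1):-1/XXO/O../..X*, (1,1):-1/X.O/OX./..X, (1,2):-1/X.O/O.X/..X, (2,0):-1/X.O/O../X.X, (2,1):-1/X.O/O../.XX
[XXO/O../..X] O move#3: (1,1):+1/XXO/OO./..X*, (1,2):-1/XXO/O.O/..X, (2,0):-1/XXO/O../O.X, (2,1):-1/XXO/O../.OX
[XXO/OO./..X] end (terminal -1, X#4); searched X.O/.../..X to 6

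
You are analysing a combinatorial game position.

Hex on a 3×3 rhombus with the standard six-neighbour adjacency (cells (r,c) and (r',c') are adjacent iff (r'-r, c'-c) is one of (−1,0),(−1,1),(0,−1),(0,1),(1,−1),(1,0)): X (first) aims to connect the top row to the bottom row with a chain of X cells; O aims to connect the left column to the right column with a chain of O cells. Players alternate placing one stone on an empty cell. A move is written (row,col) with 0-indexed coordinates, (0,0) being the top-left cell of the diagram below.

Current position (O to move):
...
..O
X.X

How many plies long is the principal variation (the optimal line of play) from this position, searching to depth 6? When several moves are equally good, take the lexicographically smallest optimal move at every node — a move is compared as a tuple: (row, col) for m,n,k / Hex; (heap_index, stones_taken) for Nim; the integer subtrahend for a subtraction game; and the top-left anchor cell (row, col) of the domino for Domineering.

[.../..O/X.X] O move#1: (0,0):-1/O../..O/X.X, (0,1):+1/.O./..O/X.X*, (0,2):-1/..O/..O/X.X, (1,0):-1/.../O.O/X.X, (1,1):-1/.../.OO/X.X, (2,1):-1/.../..O/XOX
[.O./..O/X.X] X move#2: (0,0):-1/XO./..O/X.X*, (0,2):-1/.OX/..O/X.X, (1,0):-1/.O./X.O/X.X, (1,1):-1/.O./.XO/X.X, (2,1):-1/.O./..O/XXX
[XO./..O/X.X] O move#3: (0,2):-1/XOO/..O/X.X, (1,0):+1/XO./O.O/X.X*, (1,1):-1/XO./.OO/X.X, (2,1):-1/XO./..O/XOX
[XO./O.O/X.X] X move#4: (0,2):-1/XOX/O.O/X.X*, (1,1):-1/XO./OXO/X.X, (2,1):-1/XO./O.O/XXX
[XOX/O.O/X.X] O move#5: (1,1):+1/XOX/OOO/X.X*, (2,1):-1/XOX/O.O/XOX
[XOX/OOO/X.X] end (terminal -1, X#6); searched .../..O/X.X to 6

PV length from [.../..O/X.X]: 5 plies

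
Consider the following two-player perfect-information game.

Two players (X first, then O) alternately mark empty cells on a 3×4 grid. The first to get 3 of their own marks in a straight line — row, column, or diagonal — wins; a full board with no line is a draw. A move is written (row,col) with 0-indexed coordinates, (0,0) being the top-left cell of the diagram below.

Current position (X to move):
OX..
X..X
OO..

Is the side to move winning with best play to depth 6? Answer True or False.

X winning at [OX../X..X/OO..]: False

p1 X@[OX../X..X/OO..]: (0,2)[OXX./X..X/OO..]-1 (0,3)[OX.X/X..X/OO..]-1 (1,1)[OX../XX.X/OO..]-1 (1,2)[OX../X.XX/OO..]-1 (2,2)[OX../X..X/OOX.]+0* (2,3)[OX../X..X/OO.X]-1
p2 O@[OX../X..X/OOX.]: (0,2)[OXO./X..X/OOX.]+0* (0,3)[OX.O/X..X/OOX.]-1 (1,1)[OX../XO.X/OOX.]-1 (1,2)[OX../X.OX/OOX.]-1 (2,3)[OX../X..X/OOXO]-1
p3 X@[OXO./X..X/OOX.]: (0,3)[OXOX/X..X/OOX.]-1 (1,1)[OXO./XX.X/OOX.]+0* (1,2)[OXO./X.XX/OOX.]-1 (2,3)[OXO./X..X/OOXX]-1
p4 O@[OXO./XX.X/OOX.]: (0,3)[OXOO/XX.X/OOX.]-1 (1,2)[OXO./XXOX/OOX.]+0* (2,3)[OXO./XX.X/OOXO]-1
p5 X@[OXO./XXOX/OOX.]: (0,3)[OXOX/XXOX/OOX.]+0* (2,3)[OXO./XXOX/OOXX]-1
p6 O@[OXOX/XXOX/OOX.]: (2,3)[OXOX/XXOX/OOXO]+0*
p7 X@[OXOX/XXOX/OOXO] terminal +0; root [OX../X..X/OO..] d6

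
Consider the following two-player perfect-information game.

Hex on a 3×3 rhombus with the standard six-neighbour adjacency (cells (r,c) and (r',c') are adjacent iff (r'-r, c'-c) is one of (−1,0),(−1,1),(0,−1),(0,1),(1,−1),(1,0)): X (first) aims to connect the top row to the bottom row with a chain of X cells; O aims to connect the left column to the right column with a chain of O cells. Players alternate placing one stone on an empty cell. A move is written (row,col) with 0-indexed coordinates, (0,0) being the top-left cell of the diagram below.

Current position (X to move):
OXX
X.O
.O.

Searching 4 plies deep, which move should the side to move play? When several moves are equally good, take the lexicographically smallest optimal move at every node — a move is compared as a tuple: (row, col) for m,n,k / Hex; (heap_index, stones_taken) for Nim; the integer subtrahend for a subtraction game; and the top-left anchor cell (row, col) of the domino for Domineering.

X's best at [OXX/X.O/.O.]: (2,0)

[OXX/X.O/.O.] X move#1: (1,1):-1/OXX/XXO/.O., (2,0):+1/OXX/X.O/XO.*, (2,2):-1/OXX/X.O/.OX
[OXX/X.O/XO.] end (terminal -1, O#2); searched OXX/X.O/.O. to 4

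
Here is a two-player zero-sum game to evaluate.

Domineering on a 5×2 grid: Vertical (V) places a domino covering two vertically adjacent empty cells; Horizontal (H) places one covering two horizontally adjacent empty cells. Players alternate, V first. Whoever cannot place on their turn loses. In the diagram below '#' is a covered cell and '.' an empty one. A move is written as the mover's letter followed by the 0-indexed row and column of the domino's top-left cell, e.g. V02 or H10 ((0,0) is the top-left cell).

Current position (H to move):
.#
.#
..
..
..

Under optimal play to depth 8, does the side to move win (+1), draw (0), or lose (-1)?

[.#/.#/../../..] H move#1: H20:-1/.#/.#/##/../.., H30:+1/.#/.#/../##/..*, H40:-1/.#/.#/../../##
[.#/.#/../##/..] V move#2: V00:-1/##/##/../##/..*, V10:-1/.#/##/#./##/..
[##/##/../##/..] H move#3: H20:+1/##/##/##/##/..*, H40:+1/##/##/../##/##
[##/##/##/##/..] end (terminal -1, V#4); searched .#/.#/../../.. to 8

value(.#/.#/../../.., H) = +1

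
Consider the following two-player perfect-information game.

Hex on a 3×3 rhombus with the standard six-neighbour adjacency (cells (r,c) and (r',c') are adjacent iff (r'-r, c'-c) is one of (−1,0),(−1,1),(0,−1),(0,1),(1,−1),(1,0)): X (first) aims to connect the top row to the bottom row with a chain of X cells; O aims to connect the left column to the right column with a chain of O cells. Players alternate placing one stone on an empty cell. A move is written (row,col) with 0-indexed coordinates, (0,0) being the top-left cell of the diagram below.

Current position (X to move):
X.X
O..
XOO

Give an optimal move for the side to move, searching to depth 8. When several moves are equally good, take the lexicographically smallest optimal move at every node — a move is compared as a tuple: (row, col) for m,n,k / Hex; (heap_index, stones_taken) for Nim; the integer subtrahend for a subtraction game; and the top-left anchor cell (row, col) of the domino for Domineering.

[X.X/O../XOO] X move#1: (0,1):-1/XXX/O../XOO, (1,1):+1/X.X/OX./XOO*, (1,2):-1/X.X/O.X/XOO
[X.X/OX./XOO] end (terminal -1, O#2); searched X.X/O../XOO to 8

X's best at [X.X/O../XOO]: (1,1)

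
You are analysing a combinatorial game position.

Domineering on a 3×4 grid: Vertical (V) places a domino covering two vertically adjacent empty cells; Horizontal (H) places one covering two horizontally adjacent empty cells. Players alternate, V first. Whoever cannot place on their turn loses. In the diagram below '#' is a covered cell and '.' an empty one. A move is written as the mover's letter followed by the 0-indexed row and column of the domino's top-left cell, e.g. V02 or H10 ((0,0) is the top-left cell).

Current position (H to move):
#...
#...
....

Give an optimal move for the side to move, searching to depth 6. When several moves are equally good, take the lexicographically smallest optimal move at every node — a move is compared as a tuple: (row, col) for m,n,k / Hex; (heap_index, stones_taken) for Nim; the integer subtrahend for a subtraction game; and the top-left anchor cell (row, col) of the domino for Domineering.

H's best at [#.../#.../....]: H11

p1 H@[#.../#.../....]: H01[###./#.../....]-1 H02[#.##/#.../....]-1 H11[#.../###./....]+1* H12[#.../#.##/....]+1 H20[#.../#.../##..]-1 H21[#.../#.../.##.]-1 H22[#.../#.../..##]-1
p2 V@[#.../###./....]: V03[#..#/####/....]-1* V13[#.../####/...#]-1
p3 H@[#..#/####/....]: H01[####/####/....]+1* H20[#..#/####/##..]+1 H21[#..#/####/.##.]+1 H22[#..#/####/..##]+1
p4 V@[####/####/....] terminal -1; root [#.../#.../....] d6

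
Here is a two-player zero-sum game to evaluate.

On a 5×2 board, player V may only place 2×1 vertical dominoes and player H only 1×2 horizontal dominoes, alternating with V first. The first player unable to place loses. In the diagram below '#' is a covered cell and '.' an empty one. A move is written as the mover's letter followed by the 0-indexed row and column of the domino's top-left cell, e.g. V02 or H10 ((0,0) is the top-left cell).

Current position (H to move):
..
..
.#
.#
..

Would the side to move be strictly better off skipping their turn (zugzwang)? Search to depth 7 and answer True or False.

[../../.#/.#/..] H move#1: H00:+1/##/../.#/.#/..*, H10:+1/../##/.#/.#/.., H40:-1/../../.#/.#/##
[##/../.#/.#/..] V move#2: V10:-1/##/#./##/.#/..*, V20:-1/##/../##/##/.., V30:-1/##/../.#/##/#.
[##/#./##/.#/..] H move#3: H40:+1/##/#./##/.#/##*
[##/#./##/.#/##] end (terminal -1, V#4); searched ../../.#/.#/.. to 7
suppose H passes — search the same position with V to move:
pass> [../../.#/.#/..] V move#1: V00:+1/#./#./.#/.#/..*, V01:+1/.#/.#/.#/.#/.., V10:+1/../#./##/.#/.., V20:-1/../../##/##/.., V30:-1/../../.#/##/#.
pass> [#./#./.#/.#/..] H move#2: H40:-1/#./#./.#/.#/##*
pass> [#./#./.#/.#/##] V move#3: V01:+1/##/##/.#/.#/##*, V20:+1/#./#./##/##/##
pass> [##/##/.#/.#/##] end (terminal -1, H#4); searched ../../.#/.#/.. to 7
for H: play +1, pass -1

zugzwang(../../.#/.#/.., H) = False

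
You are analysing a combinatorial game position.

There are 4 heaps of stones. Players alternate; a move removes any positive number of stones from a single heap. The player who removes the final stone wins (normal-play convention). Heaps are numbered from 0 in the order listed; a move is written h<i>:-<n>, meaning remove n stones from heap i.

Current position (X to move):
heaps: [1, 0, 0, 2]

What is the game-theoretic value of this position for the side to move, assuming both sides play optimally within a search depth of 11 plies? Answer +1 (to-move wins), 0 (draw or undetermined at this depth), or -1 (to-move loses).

value((1,0,0,2), X) = +1

[(1,0,0,2)] X move#1: h0:-1:-1/(0,0,0,2), h3:-1:+1/(1,0,0,1)*, h3:-2:-1/(1,0,0,0)
[(1,0,0,1)] O move#2: h0:-1:-1/(0,0,0,1)*, h3:-1:-1/(1,0,0,0)
[(0,0,0,1)] X move#3: h3:-1:+1/(0,0,0,0)*
[(0,0,0,0)] end (terminal -1, O#4); searched (1,0,0,2) to 11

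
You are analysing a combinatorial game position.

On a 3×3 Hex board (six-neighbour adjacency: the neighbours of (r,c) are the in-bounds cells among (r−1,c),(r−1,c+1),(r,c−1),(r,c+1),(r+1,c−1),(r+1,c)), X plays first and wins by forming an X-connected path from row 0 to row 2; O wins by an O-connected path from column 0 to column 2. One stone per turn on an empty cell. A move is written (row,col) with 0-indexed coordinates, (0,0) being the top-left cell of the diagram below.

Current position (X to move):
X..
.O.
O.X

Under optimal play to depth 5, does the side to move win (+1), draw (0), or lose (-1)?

value(X../.O./O.X, X) = -1

ply 1, X at X../.O./O.X | (0,1)=-1→XX./.O./O.X*; (0,2)=-1→X.X/.O./O.X; (1,0)=-1→X../XO./O.X; (1,2)=-1→X../.OX/O.X; (2,1)=-1→X../.O./OXX
ply 2, O at XX./.O./O.X | (0,2)=+1→XXO/.O./O.X*; (1,0)=+1→XX./OO./O.X; (1,2)=+1→XX./.OO/O.X; (2,1)=+1→XX./.O./OOX
ply 3: XXO/.O./O.X is terminal -1 (X); from X../.O./O.X depth 5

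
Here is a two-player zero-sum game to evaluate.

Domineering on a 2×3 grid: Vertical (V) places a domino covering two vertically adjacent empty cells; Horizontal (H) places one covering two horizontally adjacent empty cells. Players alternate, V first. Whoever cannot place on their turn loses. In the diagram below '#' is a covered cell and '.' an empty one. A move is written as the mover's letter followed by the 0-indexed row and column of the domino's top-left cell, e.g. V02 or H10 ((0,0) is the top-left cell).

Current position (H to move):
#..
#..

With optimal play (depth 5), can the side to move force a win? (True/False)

[#../#..] H move#1: H01:+1/###/#..*, H11:+1/#../###
[###/#..] end (terminal -1, V#2); searched #../#.. to 5

H winning at [#../#..]: True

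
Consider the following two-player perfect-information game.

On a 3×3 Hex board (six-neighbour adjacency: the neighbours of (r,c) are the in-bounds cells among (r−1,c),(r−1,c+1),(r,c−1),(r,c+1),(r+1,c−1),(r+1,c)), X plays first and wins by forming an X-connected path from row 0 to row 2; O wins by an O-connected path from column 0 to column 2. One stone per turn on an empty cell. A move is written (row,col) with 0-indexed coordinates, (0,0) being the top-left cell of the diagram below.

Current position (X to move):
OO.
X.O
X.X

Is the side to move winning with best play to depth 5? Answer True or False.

X winning at [OO./X.O/X.X]: False

ply 1, X at OO./X.O/X.X | (0,2)=-1→OOX/X.O/X.X*; (1,1)=-1→OO./XXO/X.X; (2,1)=-1→OO./X.O/XXX
ply 2, O at OOX/X.O/X.X | (1,1)=+1→OOX/XOO/X.X*; (2,1)=-1→OOX/X.O/XOX
ply 3: OOX/XOO/X.X is terminal -1 (X); from OO./X.O/X.X depth 5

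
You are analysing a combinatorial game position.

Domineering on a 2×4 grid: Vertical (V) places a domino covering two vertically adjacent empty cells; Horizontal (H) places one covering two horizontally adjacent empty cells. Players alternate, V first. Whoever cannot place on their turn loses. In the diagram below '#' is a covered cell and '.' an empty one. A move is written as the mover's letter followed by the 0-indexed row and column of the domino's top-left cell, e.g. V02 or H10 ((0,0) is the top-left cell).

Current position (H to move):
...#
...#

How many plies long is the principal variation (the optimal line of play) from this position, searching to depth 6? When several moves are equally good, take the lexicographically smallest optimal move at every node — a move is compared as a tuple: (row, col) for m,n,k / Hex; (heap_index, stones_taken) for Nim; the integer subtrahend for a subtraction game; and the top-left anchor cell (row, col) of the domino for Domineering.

PV length from [...#/...#]: 3 plies

ply 1, H at ...#/...# | H00=+1→##.#/...#*; H01=+1→.###/...#; H10=+1→...#/##.#; H11=+1→...#/.###
ply 2, V at ##.#/...# | V02=-1→####/..##*
ply 3, H at ####/..## | H10=+1→####/####*
ply 4: ####/#### is terminal -1 (V); from ...#/...# depth 6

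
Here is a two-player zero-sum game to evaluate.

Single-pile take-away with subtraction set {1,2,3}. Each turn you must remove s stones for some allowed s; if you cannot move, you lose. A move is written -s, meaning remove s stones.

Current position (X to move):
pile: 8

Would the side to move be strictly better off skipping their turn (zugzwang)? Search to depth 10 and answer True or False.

ply 1, X at 8 | -1=-1→7*; -2=-1→6; -3=-1→5
ply 2, O at 7 | -1=-1→6; -2=-1→5; -3=+1→4*
ply 3, X at 4 | -1=-1→3*; -2=-1→2; -3=-1→1
ply 4, O at 3 | -1=-1→2; -2=-1→1; -3=+1→0*
ply 5: 0 is terminal -1 (X); from 8 depth 10
suppose X passes — search the same position with O to move:
pass> ply 1, O at 8 | -1=-1→7*; -2=-1→6; -3=-1→5
pass> ply 2, X at 7 | -1=-1→6; -2=-1→5; -3=+1→4*
pass> ply 3, O at 4 | -1=-1→3*; -2=-1→2; -3=-1→1
pass> ply 4, X at 3 | -1=-1→2; -2=-1→1; -3=+1→0*
pass> ply 5: 0 is terminal -1 (O); from 8 depth 10
for X: play -1, pass +1

zugzwang(8, X) = True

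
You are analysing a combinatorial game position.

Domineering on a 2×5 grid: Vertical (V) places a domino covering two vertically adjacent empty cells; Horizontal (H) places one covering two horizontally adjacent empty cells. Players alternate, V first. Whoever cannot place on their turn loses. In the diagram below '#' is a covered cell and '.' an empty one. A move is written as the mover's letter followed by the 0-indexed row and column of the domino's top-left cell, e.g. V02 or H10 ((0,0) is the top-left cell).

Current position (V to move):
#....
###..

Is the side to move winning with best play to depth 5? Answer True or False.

[#..../###..] V move#1: V03:+1/#..#./####.*, V04:-1/#...#/###.#
[#..#./####.] H move#2: H01:-1/####./####.*
[####./####.] V move#3: V04:+1/#####/#####*
[#####/#####] end (terminal -1, H#4); searched #..../###.. to 5

V winning at [#..../###..]: True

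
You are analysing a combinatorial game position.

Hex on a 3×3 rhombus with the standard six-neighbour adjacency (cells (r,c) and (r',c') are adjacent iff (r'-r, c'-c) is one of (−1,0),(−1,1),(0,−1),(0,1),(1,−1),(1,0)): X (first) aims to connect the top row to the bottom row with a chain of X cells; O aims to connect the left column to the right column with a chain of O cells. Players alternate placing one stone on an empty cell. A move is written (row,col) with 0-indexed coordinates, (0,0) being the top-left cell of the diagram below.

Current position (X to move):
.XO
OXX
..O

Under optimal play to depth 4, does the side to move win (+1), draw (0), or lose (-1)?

ply 1, X at .XO/OXX/..O | (0,0)=+1→XXO/OXX/..O*; (2,0)=+1→.XO/OXX/X.O; (2,1)=+1→.XO/OXX/.XO
ply 2, O at XXO/OXX/..O | (2,0)=-1→XXO/OXX/O.O*; (2,1)=-1→XXO/OXX/.OO
ply 3, X at XXO/OXX/O.O | (2,1)=+1→XXO/OXX/OXO*
ply 4: XXO/OXX/OXO is terminal -1 (O); from .XO/OXX/..O depth 4

value(.XO/OXX/..O, X) = +1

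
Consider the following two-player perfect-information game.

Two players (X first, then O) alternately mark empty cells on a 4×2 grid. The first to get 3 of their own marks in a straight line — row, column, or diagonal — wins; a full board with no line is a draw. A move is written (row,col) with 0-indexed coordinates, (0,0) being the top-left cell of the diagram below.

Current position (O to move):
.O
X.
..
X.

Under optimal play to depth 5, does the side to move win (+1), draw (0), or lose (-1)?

[.O/X./../X.] O move#1: (0,0):-1/OO/X./../X., (1,1):-1/.O/XO/../X., (2,0):+0/.O/X./O./X.*, (2,1):-1/.O/X./.O/X., (3,1):-1/.O/X./../XO
[.O/X./O./X.] X move#2: (0,0):+0/XO/X./O./X.*, (1,1):+0/.O/XX/O./X., (2,1):+0/.O/X./OX/X., (3,1):+0/.O/X./O./XX
[XO/X./O./X.] O move#3: (1,1):+0/XO/XO/O./X.*, (2,1):+0/XO/X./OO/X., (3,1):+0/XO/X./O./XO
[XO/XO/O./X.] X move#4: (2,1):+0/XO/XO/OX/X.*, (3,1):-1/XO/XO/O./XX
[XO/XO/OX/X.] O move#5: (3,1):+0/XO/XO/OX/XO*
[XO/XO/OX/XO] end (terminal +0, X#6); searched .O/X./../X. to 5

value(.O/X./../X., O) = 0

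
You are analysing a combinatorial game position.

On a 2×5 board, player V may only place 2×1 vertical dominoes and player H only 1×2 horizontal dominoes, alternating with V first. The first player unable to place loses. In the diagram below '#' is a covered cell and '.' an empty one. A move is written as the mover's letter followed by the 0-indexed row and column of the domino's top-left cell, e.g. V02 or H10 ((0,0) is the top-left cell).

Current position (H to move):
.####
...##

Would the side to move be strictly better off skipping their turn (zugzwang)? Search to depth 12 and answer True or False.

zugzwang(.####/...##, H) = False

[.####/...##] H move#1: H10:+1/.####/##.##*, H11:-1/.####/.####
[.####/##.##] end (terminal -1, V#2); searched .####/...## to 12
suppose H passes — search the same position with V to move:
pass> [.####/...##] V move#1: V00:-1/#####/#..##*
pass> [#####/#..##] H move#2: H11:+1/#####/#####*
pass> [#####/#####] end (terminal -1, V#3); searched .####/...## to 12
for H: play +1, pass +1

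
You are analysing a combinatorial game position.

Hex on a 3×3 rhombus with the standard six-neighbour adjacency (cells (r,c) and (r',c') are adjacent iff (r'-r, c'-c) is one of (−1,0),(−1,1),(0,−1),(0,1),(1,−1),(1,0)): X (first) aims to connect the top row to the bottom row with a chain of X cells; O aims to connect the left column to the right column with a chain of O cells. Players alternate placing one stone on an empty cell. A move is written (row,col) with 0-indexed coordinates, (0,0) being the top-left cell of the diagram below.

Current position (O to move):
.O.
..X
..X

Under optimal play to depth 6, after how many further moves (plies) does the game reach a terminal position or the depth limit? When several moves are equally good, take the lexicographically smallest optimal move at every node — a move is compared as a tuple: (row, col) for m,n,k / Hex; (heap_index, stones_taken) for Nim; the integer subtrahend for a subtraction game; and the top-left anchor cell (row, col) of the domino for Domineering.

PV length from [.O./..X/..X]: 3 plies

p1 O@[.O./..X/..X]: (0,0)[OO./..X/..X]-1 (0,2)[.OO/..X/..X]+1* (1,0)[.O./O.X/..X]-1 (1,1)[.O./.OX/..X]-1 (2,0)[.O./..X/O.X]-1 (2,1)[.O./..X/.OX]-1
p2 X@[.OO/..X/..X]: (0,0)[XOO/..X/..X]-1* (1,0)[.OO/X.X/..X]-1 (1,1)[.OO/.XX/..X]-1 (2,0)[.OO/..X/X.X]-1 (2,1)[.OO/..X/.XX]-1
p3 O@[XOO/..X/..X]: (1,0)[XOO/O.X/..X]+1* (1,1)[XOO/.OX/..X]+1 (2,0)[XOO/..X/O.X]+1 (2,1)[XOO/..X/.OX]-1
p4 X@[XOO/O.X/..X] terminal -1; root [.O./..X/..X] d6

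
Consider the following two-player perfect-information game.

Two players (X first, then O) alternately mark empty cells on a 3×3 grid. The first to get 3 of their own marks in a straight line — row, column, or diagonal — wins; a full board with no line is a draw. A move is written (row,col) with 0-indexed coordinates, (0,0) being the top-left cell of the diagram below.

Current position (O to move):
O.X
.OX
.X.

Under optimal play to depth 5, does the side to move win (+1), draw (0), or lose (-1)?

p1 O@[O.X/.OX/.X.]: (0,1)[OOX/.OX/.X.]-1 (1,0)[O.X/OOX/.X.]-1 (2,0)[O.X/.OX/OX.]-1 (2,2)[O.X/.OX/.XO]+1*
p2 X@[O.X/.OX/.XO] terminal -1; root [O.X/.OX/.X.] d5

value(O.X/.OX/.X., O) = +1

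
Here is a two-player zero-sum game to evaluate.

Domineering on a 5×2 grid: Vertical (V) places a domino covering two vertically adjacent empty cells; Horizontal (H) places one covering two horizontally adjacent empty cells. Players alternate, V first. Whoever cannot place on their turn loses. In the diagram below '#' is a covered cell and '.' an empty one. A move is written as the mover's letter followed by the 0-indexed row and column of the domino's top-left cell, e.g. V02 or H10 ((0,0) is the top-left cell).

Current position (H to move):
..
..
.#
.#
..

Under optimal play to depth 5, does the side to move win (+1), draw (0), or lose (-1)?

[../../.#/.#/..] H move#1: H00:+1/##/../.#/.#/..*, H10:+1/../##/.#/.#/.., H40:-1/../../.#/.#/##
[##/../.#/.#/..] V move#2: V10:-1/##/#./##/.#/..*, V20:-1/##/../##/##/.., V30:-1/##/../.#/##/#.
[##/#./##/.#/..] H move#3: H40:+1/##/#./##/.#/##*
[##/#./##/.#/##] end (terminal -1, V#4); searched ../../.#/.#/.. to 5

value(../../.#/.#/.., H) = +1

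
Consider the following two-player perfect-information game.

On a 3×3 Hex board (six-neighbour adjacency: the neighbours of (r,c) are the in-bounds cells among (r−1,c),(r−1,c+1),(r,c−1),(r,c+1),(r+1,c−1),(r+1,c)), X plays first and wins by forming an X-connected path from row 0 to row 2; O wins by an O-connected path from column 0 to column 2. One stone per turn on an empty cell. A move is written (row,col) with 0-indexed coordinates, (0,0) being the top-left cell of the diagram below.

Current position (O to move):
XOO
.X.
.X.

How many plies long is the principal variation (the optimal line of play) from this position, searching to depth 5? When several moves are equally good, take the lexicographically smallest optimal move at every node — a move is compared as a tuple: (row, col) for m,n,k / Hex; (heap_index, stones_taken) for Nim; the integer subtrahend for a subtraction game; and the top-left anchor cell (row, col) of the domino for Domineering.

ply 1, O at XOO/.X./.X. | (1,0)=+1→XOO/OX./.X.*; (1,2)=-1→XOO/.XO/.X.; (2,0)=-1→XOO/.X./OX.; (2,2)=-1→XOO/.X./.XO
ply 2: XOO/OX./.X. is terminal -1 (X); from XOO/.X./.X. depth 5

PV length from [XOO/.X./.X.]: 1 ply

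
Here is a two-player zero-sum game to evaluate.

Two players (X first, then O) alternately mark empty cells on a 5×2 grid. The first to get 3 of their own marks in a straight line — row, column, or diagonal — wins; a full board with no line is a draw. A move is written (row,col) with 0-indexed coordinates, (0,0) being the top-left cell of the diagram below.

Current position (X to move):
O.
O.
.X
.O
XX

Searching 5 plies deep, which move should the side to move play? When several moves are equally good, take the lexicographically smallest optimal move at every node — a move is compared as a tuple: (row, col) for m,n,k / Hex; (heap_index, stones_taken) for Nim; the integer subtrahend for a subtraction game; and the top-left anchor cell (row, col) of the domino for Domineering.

p1 X@[O./O./.X/.O/XX]: (0,1)[OX/O./.X/.O/XX]-1 (1,1)[O./OX/.X/.O/XX]-1 (2,0)[O./O./XX/.O/XX]+0* (3,0)[O./O./.X/XO/XX]-1
p2 O@[O./O./XX/.O/XX]: (0,1)[OO/O./XX/.O/XX]-1 (1,1)[O./OO/XX/.O/XX]-1 (3,0)[O./O./XX/OO/XX]+0*
p3 X@[O./O./XX/OO/XX]: (0,1)[OX/O./XX/OO/XX]+0* (1,1)[O./OX/XX/OO/XX]+0
p4 O@[OX/O./XX/OO/XX]: (1,1)[OX/OO/XX/OO/XX]+0*
p5 X@[OX/OO/XX/OO/XX] terminal +0; root [O./O./.X/.O/XX] d5

X's best at [O./O./.X/.O/XX]: (2,0)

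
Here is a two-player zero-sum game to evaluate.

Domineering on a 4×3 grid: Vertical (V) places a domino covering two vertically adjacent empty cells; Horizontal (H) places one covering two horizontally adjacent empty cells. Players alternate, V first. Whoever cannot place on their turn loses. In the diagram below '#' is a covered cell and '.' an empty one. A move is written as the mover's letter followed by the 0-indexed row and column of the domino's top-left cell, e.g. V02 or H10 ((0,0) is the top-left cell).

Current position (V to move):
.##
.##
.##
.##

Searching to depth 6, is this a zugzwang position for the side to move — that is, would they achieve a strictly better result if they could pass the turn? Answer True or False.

ply 1, V at .##/.##/.##/.## | V00=+1→###/###/.##/.##*; V10=+1→.##/###/###/.##; V20=+1→.##/.##/###/###
ply 2: ###/###/.##/.## is terminal -1 (H); from .##/.##/.##/.## depth 6
if V skipped the turn, H would face:
~ ply 1: .##/.##/.##/.## is terminal -1 (H); from .##/.##/.##/.## depth 6
compare (V): move=+1 vs pass=+1

zugzwang(.##/.##/.##/.##, V) = False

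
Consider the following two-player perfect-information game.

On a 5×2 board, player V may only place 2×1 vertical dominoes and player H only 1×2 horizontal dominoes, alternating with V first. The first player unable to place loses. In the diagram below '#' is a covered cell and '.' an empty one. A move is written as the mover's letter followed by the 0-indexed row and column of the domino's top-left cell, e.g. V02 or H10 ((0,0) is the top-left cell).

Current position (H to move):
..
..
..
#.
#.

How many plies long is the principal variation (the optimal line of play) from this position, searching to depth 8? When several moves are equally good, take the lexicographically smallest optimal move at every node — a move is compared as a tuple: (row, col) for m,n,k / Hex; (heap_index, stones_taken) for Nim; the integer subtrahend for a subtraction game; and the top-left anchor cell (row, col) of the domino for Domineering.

p1 H@[../../../#./#.]: H00[##/../../#./#.]-1 H10[../##/../#./#.]+1* H20[../../##/#./#.]-1
p2 V@[../##/../#./#.]: V21[../##/.#/##/#.]-1* V31[../##/../##/##]-1
p3 H@[../##/.#/##/#.]: H00[##/##/.#/##/#.]+1*
p4 V@[##/##/.#/##/#.] terminal -1; root [../../../#./#.] d8

PV length from [../../../#./#.]: 3 plies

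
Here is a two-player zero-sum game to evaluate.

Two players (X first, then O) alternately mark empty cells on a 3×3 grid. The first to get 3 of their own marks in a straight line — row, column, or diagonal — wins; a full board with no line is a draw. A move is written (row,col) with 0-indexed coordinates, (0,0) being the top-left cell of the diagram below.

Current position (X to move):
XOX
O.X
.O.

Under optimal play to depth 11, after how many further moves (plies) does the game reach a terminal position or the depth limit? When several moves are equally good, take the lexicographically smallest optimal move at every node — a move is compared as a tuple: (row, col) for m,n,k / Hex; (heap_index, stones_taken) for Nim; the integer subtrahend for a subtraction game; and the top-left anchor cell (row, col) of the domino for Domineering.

p1 X@[XOX/O.X/.O.]: (1,1)[XOX/OXX/.O.]+1* (2,0)[XOX/O.X/XO.]-1 (2,2)[XOX/O.X/.OX]+1
p2 O@[XOX/OXX/.O.]: (2,0)[XOX/OXX/OO.]-1* (2,2)[XOX/OXX/.OO]-1
p3 X@[XOX/OXX/OO.]: (2,2)[XOX/OXX/OOX]+1*
p4 O@[XOX/OXX/OOX] terminal -1; root [XOX/O.X/.O.] d11

PV length from [XOX/O.X/.O.]: 3 plies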